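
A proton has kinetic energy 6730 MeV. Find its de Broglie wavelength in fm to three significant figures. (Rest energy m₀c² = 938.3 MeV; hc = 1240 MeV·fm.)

Total energy E = KE + m₀c² = 6730 + 938.3 = 7668.3 MeV.
(pc)² = E² − (m₀c²)² = (7668.3)² − (938.3)² = 5.792 × 10⁷ MeV², so pc = 7611 MeV.
λ = hc/(pc) = 1240 MeV·fm / 7611 MeV = 0.163 fm.

λ = 0.163 fm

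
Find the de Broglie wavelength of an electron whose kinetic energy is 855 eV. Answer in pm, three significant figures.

λ = 41.9 pm

KE = 855 eV = 1.370 × 10⁻¹⁶ J.
p = √(2mKE) = √(2 × 9.109 × 10⁻³¹ × 1.370 × 10⁻¹⁶) = 1.580 × 10⁻²³ kg·m/s.
λ = h/p = 6.626 × 10⁻³⁴ / 1.580 × 10⁻²³ = 4.19 × 10⁻¹¹ m = 41.9 pm.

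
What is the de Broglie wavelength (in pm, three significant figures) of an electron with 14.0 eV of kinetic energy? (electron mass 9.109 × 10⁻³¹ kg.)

KE = 14.0 eV = 2.243 × 10⁻¹⁸ J.
p = √(2mKE) = √(2 × 9.109 × 10⁻³¹ × 2.243 × 10⁻¹⁸) = 2.021 × 10⁻²⁴ kg·m/s.
λ = h/p = 6.626 × 10⁻³⁴ / 2.021 × 10⁻²⁴ = 3.28 × 10⁻¹⁰ m = 328 pm.

λ = 328 pm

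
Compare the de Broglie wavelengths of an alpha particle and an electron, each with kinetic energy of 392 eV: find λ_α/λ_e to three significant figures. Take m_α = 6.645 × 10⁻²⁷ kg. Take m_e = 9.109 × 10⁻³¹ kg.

λ_α/λ_e = 0.0117

At fixed KE, p = √(2mKE) so λ = h/p ∝ 1/√m.
λ_α/λ_e = √(m_e/m_α) = √(9.109 × 10⁻³¹/6.645 × 10⁻²⁷) = √(1.371 × 10⁻⁴) = 0.0117.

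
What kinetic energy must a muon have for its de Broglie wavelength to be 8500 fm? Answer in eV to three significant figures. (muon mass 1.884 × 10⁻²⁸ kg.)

KE = 101 eV

p = h/λ = 6.626 × 10⁻³⁴ / 8.500 × 10⁻¹² = 7.795 × 10⁻²³ kg·m/s.
KE = p²/(2m) = (7.795 × 10⁻²³)² / (2 × 1.884 × 10⁻²⁸) = 1.613 × 10⁻¹⁷ J = 101 eV.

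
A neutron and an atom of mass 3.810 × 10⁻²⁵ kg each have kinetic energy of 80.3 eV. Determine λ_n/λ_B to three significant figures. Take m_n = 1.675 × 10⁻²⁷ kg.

λ_n/λ_B = 15.1

At fixed KE, p = √(2mKE) so λ = h/p ∝ 1/√m.
λ_n/λ_B = √(m_B/m_n) = √(3.810 × 10⁻²⁵/1.675 × 10⁻²⁷) = √(227.5) = 15.1.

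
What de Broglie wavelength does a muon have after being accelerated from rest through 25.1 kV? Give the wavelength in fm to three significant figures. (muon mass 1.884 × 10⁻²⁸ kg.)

λ = 538 fm

KE = eV = 1.602 × 10⁻¹⁹ × 2.510 × 10⁴ = 4.021 × 10⁻¹⁵ J.
p = √(2mKE) = √(2 × 1.884 × 10⁻²⁸ × 4.021 × 10⁻¹⁵) = 1.231 × 10⁻²¹ kg·m/s.
λ = h/p = 6.626 × 10⁻³⁴ / 1.231 × 10⁻²¹ = 5.38 × 10⁻¹³ m = 538 fm.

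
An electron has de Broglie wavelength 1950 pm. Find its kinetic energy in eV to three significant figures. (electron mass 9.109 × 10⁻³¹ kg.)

KE = 0.396 eV

p = h/λ = 6.626 × 10⁻³⁴ / 1.950 × 10⁻⁹ = 3.398 × 10⁻²⁵ kg·m/s.
KE = p²/(2m) = (3.398 × 10⁻²⁵)² / (2 × 9.109 × 10⁻³¹) = 6.338 × 10⁻²⁰ J = 0.396 eV.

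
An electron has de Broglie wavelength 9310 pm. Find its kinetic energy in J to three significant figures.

p = h/λ = 6.626 × 10⁻³⁴ / 9.310 × 10⁻⁹ = 7.117 × 10⁻²⁶ kg·m/s.
KE = p²/(2m) = (7.117 × 10⁻²⁶)² / (2 × 9.109 × 10⁻³¹) = 2.780 × 10⁻²¹ J = 2.78 × 10⁻²¹ J.

KE = 2.78 × 10⁻²¹ J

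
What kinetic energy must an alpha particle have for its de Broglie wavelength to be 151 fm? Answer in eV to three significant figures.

p = h/λ = 6.626 × 10⁻³⁴ / 1.510 × 10⁻¹³ = 4.388 × 10⁻²¹ kg·m/s.
KE = p²/(2m) = (4.388 × 10⁻²¹)² / (2 × 6.645 × 10⁻²⁷) = 1.449 × 10⁻¹⁵ J = 9040 eV.

KE = 9040 eV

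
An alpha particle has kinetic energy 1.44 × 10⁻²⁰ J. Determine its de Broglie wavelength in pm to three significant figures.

λ = 47.9 pm

p = √(2mKE) = √(2 × 6.645 × 10⁻²⁷ × 1.440 × 10⁻²⁰) = 1.383 × 10⁻²³ kg·m/s.
λ = h/p = 6.626 × 10⁻³⁴ / 1.383 × 10⁻²³ = 4.79 × 10⁻¹¹ m = 47.9 pm.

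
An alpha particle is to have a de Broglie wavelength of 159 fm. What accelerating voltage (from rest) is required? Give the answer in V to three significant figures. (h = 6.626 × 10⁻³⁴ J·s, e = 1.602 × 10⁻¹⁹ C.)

V = 4080 V

p = h/λ = 6.626 × 10⁻³⁴ / 1.590 × 10⁻¹³ = 4.167 × 10⁻²¹ kg·m/s.
KE = p²/(2m) = 1.307 × 10⁻¹⁵ J.
V = KE/2e = 1.307 × 10⁻¹⁵ / (2 × 1.602 × 10⁻¹⁹) = 4080 V.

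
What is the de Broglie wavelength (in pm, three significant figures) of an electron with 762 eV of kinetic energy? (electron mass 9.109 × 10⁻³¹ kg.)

KE = 762 eV = 1.221 × 10⁻¹⁶ J.
p = √(2mKE) = √(2 × 9.109 × 10⁻³¹ × 1.221 × 10⁻¹⁶) = 1.491 × 10⁻²³ kg·m/s.
λ = h/p = 6.626 × 10⁻³⁴ / 1.491 × 10⁻²³ = 4.44 × 10⁻¹¹ m = 44.4 pm.

λ = 44.4 pm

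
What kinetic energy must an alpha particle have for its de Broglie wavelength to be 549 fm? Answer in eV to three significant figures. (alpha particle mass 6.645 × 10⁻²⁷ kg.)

p = h/λ = 6.626 × 10⁻³⁴ / 5.490 × 10⁻¹³ = 1.207 × 10⁻²¹ kg·m/s.
KE = p²/(2m) = (1.207 × 10⁻²¹)² / (2 × 6.645 × 10⁻²⁷) = 1.096 × 10⁻¹⁶ J = 684 eV.

KE = 684 eV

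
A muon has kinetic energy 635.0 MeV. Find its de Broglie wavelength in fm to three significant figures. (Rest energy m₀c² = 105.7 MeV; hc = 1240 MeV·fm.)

λ = 1.69 fm

Total energy E = KE + m₀c² = 635.0 + 105.7 = 740.7 MeV.
(pc)² = E² − (m₀c²)² = (740.7)² − (105.7)² = 5.375 × 10⁵ MeV², so pc = 733.1 MeV.
λ = hc/(pc) = 1240 MeV·fm / 733.1 MeV = 1.69 fm.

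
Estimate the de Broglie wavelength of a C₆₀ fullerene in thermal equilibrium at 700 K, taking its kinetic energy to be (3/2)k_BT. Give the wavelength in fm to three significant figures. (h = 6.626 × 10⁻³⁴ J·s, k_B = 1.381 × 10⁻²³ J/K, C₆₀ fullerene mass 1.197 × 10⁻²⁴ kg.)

KE = (3/2)k_BT = 1.5 × 1.381 × 10⁻²³ × 700 = 1.450 × 10⁻²⁰ J.
p = √(2mKE) = √(2 × 1.197 × 10⁻²⁴ × 1.450 × 10⁻²⁰) = 1.863 × 10⁻²² kg·m/s.
λ = h/p = 3.56 × 10⁻¹² m = 3560 fm.

λ = 3560 fm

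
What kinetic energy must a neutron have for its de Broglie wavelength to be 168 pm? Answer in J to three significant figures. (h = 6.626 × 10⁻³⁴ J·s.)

KE = 4.64 × 10⁻²¹ J

p = h/λ = 6.626 × 10⁻³⁴ / 1.680 × 10⁻¹⁰ = 3.944 × 10⁻²⁴ kg·m/s.
KE = p²/(2m) = (3.944 × 10⁻²⁴)² / (2 × 1.675 × 10⁻²⁷) = 4.643 × 10⁻²¹ J = 4.64 × 10⁻²¹ J.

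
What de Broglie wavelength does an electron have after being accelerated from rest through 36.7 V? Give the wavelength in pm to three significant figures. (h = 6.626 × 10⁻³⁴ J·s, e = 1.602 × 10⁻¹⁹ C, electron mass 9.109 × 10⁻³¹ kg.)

KE = eV = 1.602 × 10⁻¹⁹ × 36.70 = 5.879 × 10⁻¹⁸ J.
p = √(2mKE) = √(2 × 9.109 × 10⁻³¹ × 5.879 × 10⁻¹⁸) = 3.273 × 10⁻²⁴ kg·m/s.
λ = h/p = 6.626 × 10⁻³⁴ / 3.273 × 10⁻²⁴ = 2.02 × 10⁻¹⁰ m = 202 pm.

λ = 202 pm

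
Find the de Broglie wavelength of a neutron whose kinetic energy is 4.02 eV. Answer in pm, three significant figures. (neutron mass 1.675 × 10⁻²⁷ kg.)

KE = 4.02 eV = 6.440 × 10⁻¹⁹ J.
p = √(2mKE) = √(2 × 1.675 × 10⁻²⁷ × 6.440 × 10⁻¹⁹) = 4.645 × 10⁻²³ kg·m/s.
λ = h/p = 6.626 × 10⁻³⁴ / 4.645 × 10⁻²³ = 1.43 × 10⁻¹¹ m = 14.3 pm.

λ = 14.3 pm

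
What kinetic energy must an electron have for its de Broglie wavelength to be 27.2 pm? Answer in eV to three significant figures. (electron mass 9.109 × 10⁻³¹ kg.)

p = h/λ = 6.626 × 10⁻³⁴ / 2.720 × 10⁻¹¹ = 2.436 × 10⁻²³ kg·m/s.
KE = p²/(2m) = (2.436 × 10⁻²³)² / (2 × 9.109 × 10⁻³¹) = 3.257 × 10⁻¹⁶ J = 2030 eV.

KE = 2030 eV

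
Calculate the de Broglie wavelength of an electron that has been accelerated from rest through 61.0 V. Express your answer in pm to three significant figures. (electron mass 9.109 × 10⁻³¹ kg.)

λ = 157 pm

KE = eV = 1.602 × 10⁻¹⁹ × 61.00 = 9.772 × 10⁻¹⁸ J.
p = √(2mKE) = √(2 × 9.109 × 10⁻³¹ × 9.772 × 10⁻¹⁸) = 4.219 × 10⁻²⁴ kg·m/s.
λ = h/p = 6.626 × 10⁻³⁴ / 4.219 × 10⁻²⁴ = 1.57 × 10⁻¹⁰ m = 157 pm.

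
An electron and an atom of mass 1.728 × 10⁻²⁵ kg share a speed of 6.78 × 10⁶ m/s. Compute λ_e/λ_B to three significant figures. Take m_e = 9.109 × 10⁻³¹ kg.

At fixed v, p = mv so λ = h/(mv) ∝ 1/m.
λ_e/λ_B = m_B/m_e = 1.728 × 10⁻²⁵/9.109 × 10⁻³¹ = 1.90 × 10⁵.

λ_e/λ_B = 1.90 × 10⁵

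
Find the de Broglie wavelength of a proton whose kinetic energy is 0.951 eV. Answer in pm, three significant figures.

KE = 0.951 eV = 1.524 × 10⁻¹⁹ J.
p = √(2mKE) = √(2 × 1.673 × 10⁻²⁷ × 1.524 × 10⁻¹⁹) = 2.258 × 10⁻²³ kg·m/s.
λ = h/p = 6.626 × 10⁻³⁴ / 2.258 × 10⁻²³ = 2.93 × 10⁻¹¹ m = 29.3 pm.

λ = 29.3 pm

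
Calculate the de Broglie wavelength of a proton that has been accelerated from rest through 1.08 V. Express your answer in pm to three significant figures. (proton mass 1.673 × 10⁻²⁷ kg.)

KE = eV = 1.602 × 10⁻¹⁹ × 1.080 = 1.730 × 10⁻¹⁹ J.
p = √(2mKE) = √(2 × 1.673 × 10⁻²⁷ × 1.730 × 10⁻¹⁹) = 2.406 × 10⁻²³ kg·m/s.
λ = h/p = 6.626 × 10⁻³⁴ / 2.406 × 10⁻²³ = 2.75 × 10⁻¹¹ m = 27.5 pm.

λ = 27.5 pm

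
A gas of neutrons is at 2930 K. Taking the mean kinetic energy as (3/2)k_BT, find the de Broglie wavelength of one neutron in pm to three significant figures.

KE = (3/2)k_BT = 1.5 × 1.381 × 10⁻²³ × 2930 = 6.069 × 10⁻²⁰ J.
p = √(2mKE) = √(2 × 1.675 × 10⁻²⁷ × 6.069 × 10⁻²⁰) = 1.426 × 10⁻²³ kg·m/s.
λ = h/p = 4.65 × 10⁻¹¹ m = 46.5 pm.

λ = 46.5 pm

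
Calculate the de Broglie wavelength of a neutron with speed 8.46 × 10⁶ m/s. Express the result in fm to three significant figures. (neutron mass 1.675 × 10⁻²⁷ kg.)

λ = 46.8 fm

p = mv = 1.675 × 10⁻²⁷ × 8.46 × 10⁶ = 1.417 × 10⁻²⁰ kg·m/s.
λ = h/p = 6.626 × 10⁻³⁴ / 1.417 × 10⁻²⁰ = 4.68 × 10⁻¹⁴ m = 46.8 fm.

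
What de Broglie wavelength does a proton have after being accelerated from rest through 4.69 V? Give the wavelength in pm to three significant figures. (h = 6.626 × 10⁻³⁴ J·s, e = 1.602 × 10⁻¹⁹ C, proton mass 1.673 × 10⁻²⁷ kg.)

λ = 13.2 pm

KE = eV = 1.602 × 10⁻¹⁹ × 4.690 = 7.513 × 10⁻¹⁹ J.
p = √(2mKE) = √(2 × 1.673 × 10⁻²⁷ × 7.513 × 10⁻¹⁹) = 5.014 × 10⁻²³ kg·m/s.
λ = h/p = 6.626 × 10⁻³⁴ / 5.014 × 10⁻²³ = 1.32 × 10⁻¹¹ m = 13.2 pm.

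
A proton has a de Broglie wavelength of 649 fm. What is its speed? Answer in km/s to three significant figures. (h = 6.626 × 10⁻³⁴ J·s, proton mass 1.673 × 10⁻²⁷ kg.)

v = 610 km/s

p = h/λ = 6.626 × 10⁻³⁴ / 6.490 × 10⁻¹³ = 1.021 × 10⁻²¹ kg·m/s.
v = p/m = 1.021 × 10⁻²¹ / 1.673 × 10⁻²⁷ = 6.10 × 10⁵ m/s = 610 km/s.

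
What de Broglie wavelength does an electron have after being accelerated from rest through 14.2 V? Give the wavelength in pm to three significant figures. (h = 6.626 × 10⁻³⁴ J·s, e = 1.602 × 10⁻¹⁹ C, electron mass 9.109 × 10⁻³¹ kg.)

KE = eV = 1.602 × 10⁻¹⁹ × 14.20 = 2.275 × 10⁻¹⁸ J.
p = √(2mKE) = √(2 × 9.109 × 10⁻³¹ × 2.275 × 10⁻¹⁸) = 2.036 × 10⁻²⁴ kg·m/s.
λ = h/p = 6.626 × 10⁻³⁴ / 2.036 × 10⁻²⁴ = 3.25 × 10⁻¹⁰ m = 325 pm.

λ = 325 pm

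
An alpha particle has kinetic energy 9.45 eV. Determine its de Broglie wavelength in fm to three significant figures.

λ = 4670 fm

KE = 9.45 eV = 1.514 × 10⁻¹⁸ J.
p = √(2mKE) = √(2 × 6.645 × 10⁻²⁷ × 1.514 × 10⁻¹⁸) = 1.418 × 10⁻²² kg·m/s.
λ = h/p = 6.626 × 10⁻³⁴ / 1.418 × 10⁻²² = 4.67 × 10⁻¹² m = 4670 fm.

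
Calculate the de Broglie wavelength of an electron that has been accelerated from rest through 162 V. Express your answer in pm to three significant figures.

KE = eV = 1.602 × 10⁻¹⁹ × 162.0 = 2.595 × 10⁻¹⁷ J.
p = √(2mKE) = √(2 × 9.109 × 10⁻³¹ × 2.595 × 10⁻¹⁷) = 6.876 × 10⁻²⁴ kg·m/s.
λ = h/p = 6.626 × 10⁻³⁴ / 6.876 × 10⁻²⁴ = 9.64 × 10⁻¹¹ m = 96.4 pm.

λ = 96.4 pm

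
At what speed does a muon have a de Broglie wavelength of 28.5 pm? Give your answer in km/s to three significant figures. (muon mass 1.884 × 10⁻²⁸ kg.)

p = h/λ = 6.626 × 10⁻³⁴ / 2.850 × 10⁻¹¹ = 2.325 × 10⁻²³ kg·m/s.
v = p/m = 2.325 × 10⁻²³ / 1.884 × 10⁻²⁸ = 1.23 × 10⁵ m/s = 123 km/s.

v = 123 km/s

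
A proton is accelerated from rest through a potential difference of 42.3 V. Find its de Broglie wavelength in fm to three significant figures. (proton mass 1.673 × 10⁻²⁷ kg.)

λ = 4400 fm

KE = eV = 1.602 × 10⁻¹⁹ × 42.30 = 6.776 × 10⁻¹⁸ J.
p = √(2mKE) = √(2 × 1.673 × 10⁻²⁷ × 6.776 × 10⁻¹⁸) = 1.506 × 10⁻²² kg·m/s.
λ = h/p = 6.626 × 10⁻³⁴ / 1.506 × 10⁻²² = 4.40 × 10⁻¹² m = 4400 fm.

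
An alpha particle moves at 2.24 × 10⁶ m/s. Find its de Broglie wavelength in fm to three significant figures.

p = mv = 6.645 × 10⁻²⁷ × 2.24 × 10⁶ = 1.488 × 10⁻²⁰ kg·m/s.
λ = h/p = 6.626 × 10⁻³⁴ / 1.488 × 10⁻²⁰ = 4.45 × 10⁻¹⁴ m = 44.5 fm.

λ = 44.5 fm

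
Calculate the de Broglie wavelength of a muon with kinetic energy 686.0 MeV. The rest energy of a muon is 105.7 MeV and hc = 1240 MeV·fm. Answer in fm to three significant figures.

λ = 1.58 fm

Total energy E = KE + m₀c² = 686.0 + 105.7 = 791.7 MeV.
(pc)² = E² − (m₀c²)² = (791.7)² − (105.7)² = 6.156 × 10⁵ MeV², so pc = 784.6 MeV.
λ = hc/(pc) = 1240 MeV·fm / 784.6 MeV = 1.58 fm.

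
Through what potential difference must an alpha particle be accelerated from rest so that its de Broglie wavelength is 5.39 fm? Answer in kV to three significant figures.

V = 3550 kV

p = h/λ = 6.626 × 10⁻³⁴ / 5.390 × 10⁻¹⁵ = 1.229 × 10⁻¹⁹ kg·m/s.
KE = p²/(2m) = 1.137 × 10⁻¹² J.
V = KE/2e = 1.137 × 10⁻¹² / (2 × 1.602 × 10⁻¹⁹) = 3550 kV.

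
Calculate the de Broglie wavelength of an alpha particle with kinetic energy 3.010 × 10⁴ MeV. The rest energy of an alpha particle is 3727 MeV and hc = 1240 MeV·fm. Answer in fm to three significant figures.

λ = 0.0369 fm

Total energy E = KE + m₀c² = 3.010 × 10⁴ + 3727 = 33827 MeV.
(pc)² = E² − (m₀c²)² = (33827)² − (3727)² = 1.130 × 10⁹ MeV², so pc = 3.362 × 10⁴ MeV.
λ = hc/(pc) = 1240 MeV·fm / 3.362 × 10⁴ MeV = 0.0369 fm.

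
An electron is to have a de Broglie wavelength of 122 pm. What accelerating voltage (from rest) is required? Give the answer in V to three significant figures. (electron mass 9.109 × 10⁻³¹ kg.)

V = 101 V

p = h/λ = 6.626 × 10⁻³⁴ / 1.220 × 10⁻¹⁰ = 5.431 × 10⁻²⁴ kg·m/s.
KE = p²/(2m) = 1.619 × 10⁻¹⁷ J.
V = KE/e = 1.619 × 10⁻¹⁷ / (1.602 × 10⁻¹⁹) = 101 V.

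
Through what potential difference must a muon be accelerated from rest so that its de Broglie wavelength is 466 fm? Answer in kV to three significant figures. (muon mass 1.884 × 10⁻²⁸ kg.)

V = 33.5 kV

p = h/λ = 6.626 × 10⁻³⁴ / 4.660 × 10⁻¹³ = 1.422 × 10⁻²¹ kg·m/s.
KE = p²/(2m) = 5.366 × 10⁻¹⁵ J.
V = KE/e = 5.366 × 10⁻¹⁵ / (1.602 × 10⁻¹⁹) = 33.5 kV.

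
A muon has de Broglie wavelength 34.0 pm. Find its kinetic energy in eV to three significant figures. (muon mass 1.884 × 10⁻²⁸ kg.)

KE = 6.29 eV

p = h/λ = 6.626 × 10⁻³⁴ / 3.400 × 10⁻¹¹ = 1.949 × 10⁻²³ kg·m/s.
KE = p²/(2m) = (1.949 × 10⁻²³)² / (2 × 1.884 × 10⁻²⁸) = 1.008 × 10⁻¹⁸ J = 6.29 eV.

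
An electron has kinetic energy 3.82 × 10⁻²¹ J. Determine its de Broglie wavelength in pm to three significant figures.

p = √(2mKE) = √(2 × 9.109 × 10⁻³¹ × 3.820 × 10⁻²¹) = 8.342 × 10⁻²⁶ kg·m/s.
λ = h/p = 6.626 × 10⁻³⁴ / 8.342 × 10⁻²⁶ = 7.94 × 10⁻⁹ m = 7940 pm.

λ = 7940 pm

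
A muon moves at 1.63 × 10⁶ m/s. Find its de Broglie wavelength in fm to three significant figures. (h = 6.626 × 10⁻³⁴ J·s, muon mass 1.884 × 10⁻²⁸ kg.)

p = mv = 1.884 × 10⁻²⁸ × 1.63 × 10⁶ = 3.071 × 10⁻²² kg·m/s.
λ = h/p = 6.626 × 10⁻³⁴ / 3.071 × 10⁻²² = 2.16 × 10⁻¹² m = 2160 fm.

λ = 2160 fm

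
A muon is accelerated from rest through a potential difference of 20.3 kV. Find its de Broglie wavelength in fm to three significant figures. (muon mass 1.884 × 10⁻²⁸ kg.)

KE = eV = 1.602 × 10⁻¹⁹ × 2.030 × 10⁴ = 3.252 × 10⁻¹⁵ J.
p = √(2mKE) = √(2 × 1.884 × 10⁻²⁸ × 3.252 × 10⁻¹⁵) = 1.107 × 10⁻²¹ kg·m/s.
λ = h/p = 6.626 × 10⁻³⁴ / 1.107 × 10⁻²¹ = 5.99 × 10⁻¹³ m = 599 fm.

λ = 599 fm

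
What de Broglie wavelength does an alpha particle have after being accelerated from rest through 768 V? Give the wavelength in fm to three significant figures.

KE = 2eV = 2 × 1.602 × 10⁻¹⁹ × 768.0 = 2.461 × 10⁻¹⁶ J.
p = √(2mKE) = √(2 × 6.645 × 10⁻²⁷ × 2.461 × 10⁻¹⁶) = 1.808 × 10⁻²¹ kg·m/s.
λ = h/p = 6.626 × 10⁻³⁴ / 1.808 × 10⁻²¹ = 3.66 × 10⁻¹³ m = 366 fm.

λ = 366 fm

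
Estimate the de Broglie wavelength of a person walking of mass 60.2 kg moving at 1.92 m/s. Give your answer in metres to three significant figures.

p = mv = 60.2 × 1.92 = 1.156 × 10² kg·m/s.
λ = h/p = 6.626 × 10⁻³⁴ / 1.156 × 10² = 5.73 × 10⁻³⁶ m.

λ = 5.73 × 10⁻³⁶ m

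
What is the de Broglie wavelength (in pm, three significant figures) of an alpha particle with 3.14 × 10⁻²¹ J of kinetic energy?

p = √(2mKE) = √(2 × 6.645 × 10⁻²⁷ × 3.140 × 10⁻²¹) = 6.460 × 10⁻²⁴ kg·m/s.
λ = h/p = 6.626 × 10⁻³⁴ / 6.460 × 10⁻²⁴ = 1.03 × 10⁻¹⁰ m = 103 pm.

λ = 103 pm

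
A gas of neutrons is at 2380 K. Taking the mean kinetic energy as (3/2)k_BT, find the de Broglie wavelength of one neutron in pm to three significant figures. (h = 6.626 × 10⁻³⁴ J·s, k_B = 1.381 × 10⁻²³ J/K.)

KE = (3/2)k_BT = 1.5 × 1.381 × 10⁻²³ × 2380 = 4.930 × 10⁻²⁰ J.
p = √(2mKE) = √(2 × 1.675 × 10⁻²⁷ × 4.930 × 10⁻²⁰) = 1.285 × 10⁻²³ kg·m/s.
λ = h/p = 5.16 × 10⁻¹¹ m = 51.6 pm.

λ = 51.6 pm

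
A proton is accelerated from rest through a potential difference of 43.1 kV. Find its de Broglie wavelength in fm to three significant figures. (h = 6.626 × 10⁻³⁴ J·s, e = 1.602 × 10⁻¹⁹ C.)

λ = 138 fm

KE = eV = 1.602 × 10⁻¹⁹ × 4.310 × 10⁴ = 6.905 × 10⁻¹⁵ J.
p = √(2mKE) = √(2 × 1.673 × 10⁻²⁷ × 6.905 × 10⁻¹⁵) = 4.807 × 10⁻²¹ kg·m/s.
λ = h/p = 6.626 × 10⁻³⁴ / 4.807 × 10⁻²¹ = 1.38 × 10⁻¹³ m = 138 fm.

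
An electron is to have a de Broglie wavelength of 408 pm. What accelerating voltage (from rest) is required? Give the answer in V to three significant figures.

p = h/λ = 6.626 × 10⁻³⁴ / 4.080 × 10⁻¹⁰ = 1.624 × 10⁻²⁴ kg·m/s.
KE = p²/(2m) = 1.448 × 10⁻¹⁸ J.
V = KE/e = 1.448 × 10⁻¹⁸ / (1.602 × 10⁻¹⁹) = 9.04 V.

V = 9.04 V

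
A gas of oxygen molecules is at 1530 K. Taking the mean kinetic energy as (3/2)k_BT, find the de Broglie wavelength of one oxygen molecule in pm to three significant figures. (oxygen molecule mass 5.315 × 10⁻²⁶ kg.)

λ = 11.4 pm

KE = (3/2)k_BT = 1.5 × 1.381 × 10⁻²³ × 1530 = 3.169 × 10⁻²⁰ J.
p = √(2mKE) = √(2 × 5.315 × 10⁻²⁶ × 3.169 × 10⁻²⁰) = 5.804 × 10⁻²³ kg·m/s.
λ = h/p = 1.14 × 10⁻¹¹ m = 11.4 pm.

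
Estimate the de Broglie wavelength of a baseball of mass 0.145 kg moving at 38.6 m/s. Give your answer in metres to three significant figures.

p = mv = 0.145 × 38.6 = 5.597 kg·m/s.
λ = h/p = 6.626 × 10⁻³⁴ / 5.597 = 1.18 × 10⁻³⁴ m.

λ = 1.18 × 10⁻³⁴ m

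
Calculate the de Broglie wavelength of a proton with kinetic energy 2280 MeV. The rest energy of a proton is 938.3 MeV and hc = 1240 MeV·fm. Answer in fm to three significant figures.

Total energy E = KE + m₀c² = 2280 + 938.3 = 3218.3 MeV.
(pc)² = E² − (m₀c²)² = (3218.3)² − (938.3)² = 9.477 × 10⁶ MeV², so pc = 3078 MeV.
λ = hc/(pc) = 1240 MeV·fm / 3078 MeV = 0.403 fm.

λ = 0.403 fm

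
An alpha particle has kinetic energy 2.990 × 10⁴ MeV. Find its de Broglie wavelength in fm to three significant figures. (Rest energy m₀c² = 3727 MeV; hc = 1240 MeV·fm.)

λ = 0.0371 fm

Total energy E = KE + m₀c² = 2.990 × 10⁴ + 3727 = 33627 MeV.
(pc)² = E² − (m₀c²)² = (33627)² − (3727)² = 1.117 × 10⁹ MeV², so pc = 3.342 × 10⁴ MeV.
λ = hc/(pc) = 1240 MeV·fm / 3.342 × 10⁴ MeV = 0.0371 fm.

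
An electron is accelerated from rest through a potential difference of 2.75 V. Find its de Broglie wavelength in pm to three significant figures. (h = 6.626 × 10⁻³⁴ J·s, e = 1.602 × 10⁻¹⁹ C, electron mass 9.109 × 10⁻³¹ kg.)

KE = eV = 1.602 × 10⁻¹⁹ × 2.750 = 4.406 × 10⁻¹⁹ J.
p = √(2mKE) = √(2 × 9.109 × 10⁻³¹ × 4.406 × 10⁻¹⁹) = 8.959 × 10⁻²⁵ kg·m/s.
λ = h/p = 6.626 × 10⁻³⁴ / 8.959 × 10⁻²⁵ = 7.40 × 10⁻¹⁰ m = 740 pm.

λ = 740 pm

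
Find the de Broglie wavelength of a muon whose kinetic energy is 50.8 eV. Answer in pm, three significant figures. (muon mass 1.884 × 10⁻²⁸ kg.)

λ = 12.0 pm

KE = 50.8 eV = 8.138 × 10⁻¹⁸ J.
p = √(2mKE) = √(2 × 1.884 × 10⁻²⁸ × 8.138 × 10⁻¹⁸) = 5.538 × 10⁻²³ kg·m/s.
λ = h/p = 6.626 × 10⁻³⁴ / 5.538 × 10⁻²³ = 1.20 × 10⁻¹¹ m = 12.0 pm.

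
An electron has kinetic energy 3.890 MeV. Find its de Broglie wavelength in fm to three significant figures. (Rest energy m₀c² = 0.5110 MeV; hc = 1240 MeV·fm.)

λ = 284 fm

Total energy E = KE + m₀c² = 3.890 + 0.5110 = 4.4010 MeV.
(pc)² = E² − (m₀c²)² = (4.4010)² − (0.5110)² = 19.11 MeV², so pc = 4.371 MeV.
λ = hc/(pc) = 1240 MeV·fm / 4.371 MeV = 284 fm.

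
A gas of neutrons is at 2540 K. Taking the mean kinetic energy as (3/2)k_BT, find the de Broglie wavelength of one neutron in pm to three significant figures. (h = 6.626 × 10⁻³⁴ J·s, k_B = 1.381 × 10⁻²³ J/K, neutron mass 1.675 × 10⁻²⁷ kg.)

KE = (3/2)k_BT = 1.5 × 1.381 × 10⁻²³ × 2540 = 5.262 × 10⁻²⁰ J.
p = √(2mKE) = √(2 × 1.675 × 10⁻²⁷ × 5.262 × 10⁻²⁰) = 1.328 × 10⁻²³ kg·m/s.
λ = h/p = 4.99 × 10⁻¹¹ m = 49.9 pm.

λ = 49.9 pm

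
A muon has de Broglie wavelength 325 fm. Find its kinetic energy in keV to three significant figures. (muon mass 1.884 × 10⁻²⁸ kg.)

p = h/λ = 6.626 × 10⁻³⁴ / 3.250 × 10⁻¹³ = 2.039 × 10⁻²¹ kg·m/s.
KE = p²/(2m) = (2.039 × 10⁻²¹)² / (2 × 1.884 × 10⁻²⁸) = 1.103 × 10⁻¹⁴ J = 68.9 keV.

KE = 68.9 keV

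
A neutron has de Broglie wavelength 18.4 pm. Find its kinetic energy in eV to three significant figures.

p = h/λ = 6.626 × 10⁻³⁴ / 1.840 × 10⁻¹¹ = 3.601 × 10⁻²³ kg·m/s.
KE = p²/(2m) = (3.601 × 10⁻²³)² / (2 × 1.675 × 10⁻²⁷) = 3.871 × 10⁻¹⁹ J = 2.42 eV.

KE = 2.42 eV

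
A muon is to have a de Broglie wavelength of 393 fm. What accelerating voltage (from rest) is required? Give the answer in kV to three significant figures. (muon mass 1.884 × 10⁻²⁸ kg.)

p = h/λ = 6.626 × 10⁻³⁴ / 3.930 × 10⁻¹³ = 1.686 × 10⁻²¹ kg·m/s.
KE = p²/(2m) = 7.544 × 10⁻¹⁵ J.
V = KE/e = 7.544 × 10⁻¹⁵ / (1.602 × 10⁻¹⁹) = 47.1 kV.

V = 47.1 kV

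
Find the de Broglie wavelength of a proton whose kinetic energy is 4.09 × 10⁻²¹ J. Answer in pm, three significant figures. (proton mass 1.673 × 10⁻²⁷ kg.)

p = √(2mKE) = √(2 × 1.673 × 10⁻²⁷ × 4.090 × 10⁻²¹) = 3.699 × 10⁻²⁴ kg·m/s.
λ = h/p = 6.626 × 10⁻³⁴ / 3.699 × 10⁻²⁴ = 1.79 × 10⁻¹⁰ m = 179 pm.

λ = 179 pm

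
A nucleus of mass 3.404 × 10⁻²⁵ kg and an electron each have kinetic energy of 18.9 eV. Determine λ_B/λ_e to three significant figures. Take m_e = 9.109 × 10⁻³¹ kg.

At fixed KE, p = √(2mKE) so λ = h/p ∝ 1/√m.
λ_B/λ_e = √(m_e/m_B) = √(9.109 × 10⁻³¹/3.404 × 10⁻²⁵) = √(2.676 × 10⁻⁶) = 1.64 × 10⁻³.

λ_B/λ_e = 1.64 × 10⁻³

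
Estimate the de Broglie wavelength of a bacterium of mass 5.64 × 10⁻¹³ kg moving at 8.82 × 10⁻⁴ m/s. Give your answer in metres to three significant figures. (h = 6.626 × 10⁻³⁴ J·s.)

λ = 1.33 × 10⁻¹⁸ m

p = mv = 5.64 × 10⁻¹³ × 8.82 × 10⁻⁴ = 4.974 × 10⁻¹⁶ kg·m/s.
λ = h/p = 6.626 × 10⁻³⁴ / 4.974 × 10⁻¹⁶ = 1.33 × 10⁻¹⁸ m.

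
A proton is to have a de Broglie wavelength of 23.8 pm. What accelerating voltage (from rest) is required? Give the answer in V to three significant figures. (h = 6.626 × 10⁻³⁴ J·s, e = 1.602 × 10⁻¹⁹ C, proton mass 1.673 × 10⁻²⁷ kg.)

V = 1.45 V

p = h/λ = 6.626 × 10⁻³⁴ / 2.380 × 10⁻¹¹ = 2.784 × 10⁻²³ kg·m/s.
KE = p²/(2m) = 2.316 × 10⁻¹⁹ J.
V = KE/e = 2.316 × 10⁻¹⁹ / (1.602 × 10⁻¹⁹) = 1.45 V.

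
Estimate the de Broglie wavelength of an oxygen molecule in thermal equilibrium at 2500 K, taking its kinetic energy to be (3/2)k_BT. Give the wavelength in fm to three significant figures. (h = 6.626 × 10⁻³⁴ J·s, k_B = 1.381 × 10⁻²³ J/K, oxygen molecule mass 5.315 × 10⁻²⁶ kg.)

KE = (3/2)k_BT = 1.5 × 1.381 × 10⁻²³ × 2500 = 5.179 × 10⁻²⁰ J.
p = √(2mKE) = √(2 × 5.315 × 10⁻²⁶ × 5.179 × 10⁻²⁰) = 7.420 × 10⁻²³ kg·m/s.
λ = h/p = 8.93 × 10⁻¹² m = 8930 fm.

λ = 8930 fm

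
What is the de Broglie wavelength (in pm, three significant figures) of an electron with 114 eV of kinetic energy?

λ = 115 pm

KE = 114 eV = 1.826 × 10⁻¹⁷ J.
p = √(2mKE) = √(2 × 9.109 × 10⁻³¹ × 1.826 × 10⁻¹⁷) = 5.768 × 10⁻²⁴ kg·m/s.
λ = h/p = 6.626 × 10⁻³⁴ / 5.768 × 10⁻²⁴ = 1.15 × 10⁻¹⁰ m = 115 pm.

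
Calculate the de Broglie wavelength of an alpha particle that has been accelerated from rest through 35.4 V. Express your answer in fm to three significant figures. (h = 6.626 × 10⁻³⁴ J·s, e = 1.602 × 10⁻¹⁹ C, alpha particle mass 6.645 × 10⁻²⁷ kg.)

λ = 1710 fm

KE = 2eV = 2 × 1.602 × 10⁻¹⁹ × 35.40 = 1.134 × 10⁻¹⁷ J.
p = √(2mKE) = √(2 × 6.645 × 10⁻²⁷ × 1.134 × 10⁻¹⁷) = 3.882 × 10⁻²² kg·m/s.
λ = h/p = 6.626 × 10⁻³⁴ / 3.882 × 10⁻²² = 1.71 × 10⁻¹² m = 1710 fm.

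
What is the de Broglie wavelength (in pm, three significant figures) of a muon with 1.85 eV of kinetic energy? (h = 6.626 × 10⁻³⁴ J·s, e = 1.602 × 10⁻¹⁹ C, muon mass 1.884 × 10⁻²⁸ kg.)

KE = 1.85 eV = 2.964 × 10⁻¹⁹ J.
p = √(2mKE) = √(2 × 1.884 × 10⁻²⁸ × 2.964 × 10⁻¹⁹) = 1.057 × 10⁻²³ kg·m/s.
λ = h/p = 6.626 × 10⁻³⁴ / 1.057 × 10⁻²³ = 6.27 × 10⁻¹¹ m = 62.7 pm.

λ = 62.7 pm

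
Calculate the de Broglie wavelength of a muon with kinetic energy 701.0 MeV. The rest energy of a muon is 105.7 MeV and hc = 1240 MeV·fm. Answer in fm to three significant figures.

Total energy E = KE + m₀c² = 701.0 + 105.7 = 806.7 MeV.
(pc)² = E² − (m₀c²)² = (806.7)² − (105.7)² = 6.396 × 10⁵ MeV², so pc = 799.7 MeV.
λ = hc/(pc) = 1240 MeV·fm / 799.7 MeV = 1.55 fm.

λ = 1.55 fm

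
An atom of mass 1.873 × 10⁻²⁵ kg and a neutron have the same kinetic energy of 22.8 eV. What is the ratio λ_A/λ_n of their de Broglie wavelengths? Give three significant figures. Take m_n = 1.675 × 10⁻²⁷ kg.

At fixed KE, p = √(2mKE) so λ = h/p ∝ 1/√m.
λ_A/λ_n = √(m_n/m_A) = √(1.675 × 10⁻²⁷/1.873 × 10⁻²⁵) = √(8.943 × 10⁻³) = 0.0946.

λ_A/λ_n = 0.0946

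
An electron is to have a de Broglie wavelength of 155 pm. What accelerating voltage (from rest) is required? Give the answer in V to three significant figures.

V = 62.6 V

p = h/λ = 6.626 × 10⁻³⁴ / 1.550 × 10⁻¹⁰ = 4.275 × 10⁻²⁴ kg·m/s.
KE = p²/(2m) = 1.003 × 10⁻¹⁷ J.
V = KE/e = 1.003 × 10⁻¹⁷ / (1.602 × 10⁻¹⁹) = 62.6 V.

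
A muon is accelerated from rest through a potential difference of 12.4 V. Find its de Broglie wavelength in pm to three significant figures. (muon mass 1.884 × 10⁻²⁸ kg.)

KE = eV = 1.602 × 10⁻¹⁹ × 12.40 = 1.986 × 10⁻¹⁸ J.
p = √(2mKE) = √(2 × 1.884 × 10⁻²⁸ × 1.986 × 10⁻¹⁸) = 2.736 × 10⁻²³ kg·m/s.
λ = h/p = 6.626 × 10⁻³⁴ / 2.736 × 10⁻²³ = 2.42 × 10⁻¹¹ m = 24.2 pm.

λ = 24.2 pm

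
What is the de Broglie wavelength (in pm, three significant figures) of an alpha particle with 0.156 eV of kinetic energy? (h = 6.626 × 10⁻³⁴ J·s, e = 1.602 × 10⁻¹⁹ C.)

λ = 36.4 pm

KE = 0.156 eV = 2.499 × 10⁻²⁰ J.
p = √(2mKE) = √(2 × 6.645 × 10⁻²⁷ × 2.499 × 10⁻²⁰) = 1.822 × 10⁻²³ kg·m/s.
λ = h/p = 6.626 × 10⁻³⁴ / 1.822 × 10⁻²³ = 3.64 × 10⁻¹¹ m = 36.4 pm.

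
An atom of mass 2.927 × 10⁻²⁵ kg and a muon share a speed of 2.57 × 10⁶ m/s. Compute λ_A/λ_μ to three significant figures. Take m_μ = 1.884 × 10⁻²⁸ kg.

At fixed v, p = mv so λ = h/(mv) ∝ 1/m.
λ_A/λ_μ = m_μ/m_A = 1.884 × 10⁻²⁸/2.927 × 10⁻²⁵ = 6.44 × 10⁻⁴.

λ_A/λ_μ = 6.44 × 10⁻⁴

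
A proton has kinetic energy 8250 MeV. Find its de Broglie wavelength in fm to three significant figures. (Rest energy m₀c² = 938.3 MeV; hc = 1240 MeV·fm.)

Total energy E = KE + m₀c² = 8250 + 938.3 = 9188.3 MeV.
(pc)² = E² − (m₀c²)² = (9188.3)² − (938.3)² = 8.354 × 10⁷ MeV², so pc = 9140 MeV.
λ = hc/(pc) = 1240 MeV·fm / 9140 MeV = 0.136 fm.

λ = 0.136 fm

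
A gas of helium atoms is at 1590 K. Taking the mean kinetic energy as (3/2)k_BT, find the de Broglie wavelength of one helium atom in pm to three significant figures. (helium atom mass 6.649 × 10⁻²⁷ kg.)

λ = 31.7 pm

KE = (3/2)k_BT = 1.5 × 1.381 × 10⁻²³ × 1590 = 3.294 × 10⁻²⁰ J.
p = √(2mKE) = √(2 × 6.649 × 10⁻²⁷ × 3.294 × 10⁻²⁰) = 2.093 × 10⁻²³ kg·m/s.
λ = h/p = 3.17 × 10⁻¹¹ m = 31.7 pm.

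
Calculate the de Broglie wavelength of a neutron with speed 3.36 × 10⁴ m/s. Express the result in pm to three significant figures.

λ = 11.8 pm

p = mv = 1.675 × 10⁻²⁷ × 3.36 × 10⁴ = 5.628 × 10⁻²³ kg·m/s.
λ = h/p = 6.626 × 10⁻³⁴ / 5.628 × 10⁻²³ = 1.18 × 10⁻¹¹ m = 11.8 pm.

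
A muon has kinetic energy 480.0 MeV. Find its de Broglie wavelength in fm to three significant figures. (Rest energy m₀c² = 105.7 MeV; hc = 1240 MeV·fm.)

Total energy E = KE + m₀c² = 480.0 + 105.7 = 585.7 MeV.
(pc)² = E² − (m₀c²)² = (585.7)² − (105.7)² = 3.319 × 10⁵ MeV², so pc = 576.1 MeV.
λ = hc/(pc) = 1240 MeV·fm / 576.1 MeV = 2.15 fm.

λ = 2.15 fm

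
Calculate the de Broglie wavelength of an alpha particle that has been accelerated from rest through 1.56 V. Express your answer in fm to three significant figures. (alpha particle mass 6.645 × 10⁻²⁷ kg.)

λ = 8130 fm

KE = 2eV = 2 × 1.602 × 10⁻¹⁹ × 1.560 = 4.998 × 10⁻¹⁹ J.
p = √(2mKE) = √(2 × 6.645 × 10⁻²⁷ × 4.998 × 10⁻¹⁹) = 8.150 × 10⁻²³ kg·m/s.
λ = h/p = 6.626 × 10⁻³⁴ / 8.150 × 10⁻²³ = 8.13 × 10⁻¹² m = 8130 fm.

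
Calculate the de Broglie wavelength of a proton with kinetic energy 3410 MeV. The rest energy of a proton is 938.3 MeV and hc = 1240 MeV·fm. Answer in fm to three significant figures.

λ = 0.292 fm

Total energy E = KE + m₀c² = 3410 + 938.3 = 4348.3 MeV.
(pc)² = E² − (m₀c²)² = (4348.3)² − (938.3)² = 1.803 × 10⁷ MeV², so pc = 4246 MeV.
λ = hc/(pc) = 1240 MeV·fm / 4246 MeV = 0.292 fm.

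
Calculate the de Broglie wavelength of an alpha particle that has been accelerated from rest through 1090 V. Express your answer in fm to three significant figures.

λ = 308 fm

KE = 2eV = 2 × 1.602 × 10⁻¹⁹ × 1090 = 3.492 × 10⁻¹⁶ J.
p = √(2mKE) = √(2 × 6.645 × 10⁻²⁷ × 3.492 × 10⁻¹⁶) = 2.154 × 10⁻²¹ kg·m/s.
λ = h/p = 6.626 × 10⁻³⁴ / 2.154 × 10⁻²¹ = 3.08 × 10⁻¹³ m = 308 fm.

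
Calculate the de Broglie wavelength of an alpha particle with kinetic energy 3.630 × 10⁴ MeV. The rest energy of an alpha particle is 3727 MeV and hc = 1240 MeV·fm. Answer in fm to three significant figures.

Total energy E = KE + m₀c² = 3.630 × 10⁴ + 3727 = 40027 MeV.
(pc)² = E² − (m₀c²)² = (40027)² − (3727)² = 1.588 × 10⁹ MeV², so pc = 3.985 × 10⁴ MeV.
λ = hc/(pc) = 1240 MeV·fm / 3.985 × 10⁴ MeV = 0.0311 fm.

λ = 0.0311 fm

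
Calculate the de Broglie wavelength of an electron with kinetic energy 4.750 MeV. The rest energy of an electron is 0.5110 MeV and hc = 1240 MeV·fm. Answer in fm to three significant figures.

Total energy E = KE + m₀c² = 4.750 + 0.5110 = 5.2610 MeV.
(pc)² = E² − (m₀c²)² = (5.2610)² − (0.5110)² = 27.42 MeV², so pc = 5.236 MeV.
λ = hc/(pc) = 1240 MeV·fm / 5.236 MeV = 237 fm.

λ = 237 fm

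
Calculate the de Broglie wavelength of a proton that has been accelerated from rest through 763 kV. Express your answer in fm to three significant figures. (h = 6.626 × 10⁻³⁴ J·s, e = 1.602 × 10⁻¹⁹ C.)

λ = 32.8 fm

KE = eV = 1.602 × 10⁻¹⁹ × 7.630 × 10⁵ = 1.222 × 10⁻¹³ J.
p = √(2mKE) = √(2 × 1.673 × 10⁻²⁷ × 1.222 × 10⁻¹³) = 2.022 × 10⁻²⁰ kg·m/s.
λ = h/p = 6.626 × 10⁻³⁴ / 2.022 × 10⁻²⁰ = 3.28 × 10⁻¹⁴ m = 32.8 fm.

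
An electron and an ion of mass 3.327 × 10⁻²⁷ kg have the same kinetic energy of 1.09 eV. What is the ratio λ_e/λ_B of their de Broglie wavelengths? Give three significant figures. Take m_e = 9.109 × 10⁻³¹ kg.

λ_e/λ_B = 60.4

At fixed KE, p = √(2mKE) so λ = h/p ∝ 1/√m.
λ_e/λ_B = √(m_B/m_e) = √(3.327 × 10⁻²⁷/9.109 × 10⁻³¹) = √(3652) = 60.4.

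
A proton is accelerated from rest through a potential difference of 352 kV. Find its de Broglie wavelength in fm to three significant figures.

KE = eV = 1.602 × 10⁻¹⁹ × 3.520 × 10⁵ = 5.639 × 10⁻¹⁴ J.
p = √(2mKE) = √(2 × 1.673 × 10⁻²⁷ × 5.639 × 10⁻¹⁴) = 1.374 × 10⁻²⁰ kg·m/s.
λ = h/p = 6.626 × 10⁻³⁴ / 1.374 × 10⁻²⁰ = 4.82 × 10⁻¹⁴ m = 48.2 fm.

λ = 48.2 fm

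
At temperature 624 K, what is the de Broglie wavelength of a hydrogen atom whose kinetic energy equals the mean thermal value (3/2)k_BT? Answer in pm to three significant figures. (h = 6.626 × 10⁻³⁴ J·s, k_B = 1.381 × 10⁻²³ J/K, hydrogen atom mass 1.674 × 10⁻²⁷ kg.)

λ = 101 pm

KE = (3/2)k_BT = 1.5 × 1.381 × 10⁻²³ × 624 = 1.293 × 10⁻²⁰ J.
p = √(2mKE) = √(2 × 1.674 × 10⁻²⁷ × 1.293 × 10⁻²⁰) = 6.579 × 10⁻²⁴ kg·m/s.
λ = h/p = 1.01 × 10⁻¹⁰ m = 101 pm.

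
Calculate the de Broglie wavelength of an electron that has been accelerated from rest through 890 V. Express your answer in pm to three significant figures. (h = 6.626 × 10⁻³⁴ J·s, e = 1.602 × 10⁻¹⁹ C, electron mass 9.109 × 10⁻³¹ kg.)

λ = 41.1 pm

KE = eV = 1.602 × 10⁻¹⁹ × 890.0 = 1.426 × 10⁻¹⁶ J.
p = √(2mKE) = √(2 × 9.109 × 10⁻³¹ × 1.426 × 10⁻¹⁶) = 1.612 × 10⁻²³ kg·m/s.
λ = h/p = 6.626 × 10⁻³⁴ / 1.612 × 10⁻²³ = 4.11 × 10⁻¹¹ m = 41.1 pm.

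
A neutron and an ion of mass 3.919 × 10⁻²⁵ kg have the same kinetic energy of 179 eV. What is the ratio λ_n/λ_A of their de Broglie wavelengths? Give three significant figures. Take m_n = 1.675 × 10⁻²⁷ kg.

λ_n/λ_A = 15.3

At fixed KE, p = √(2mKE) so λ = h/p ∝ 1/√m.
λ_n/λ_A = √(m_A/m_n) = √(3.919 × 10⁻²⁵/1.675 × 10⁻²⁷) = √(234.0) = 15.3.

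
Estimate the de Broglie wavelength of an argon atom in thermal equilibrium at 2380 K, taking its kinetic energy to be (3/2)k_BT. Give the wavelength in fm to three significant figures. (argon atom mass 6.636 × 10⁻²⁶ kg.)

λ = 8190 fm

KE = (3/2)k_BT = 1.5 × 1.381 × 10⁻²³ × 2380 = 4.930 × 10⁻²⁰ J.
p = √(2mKE) = √(2 × 6.636 × 10⁻²⁶ × 4.930 × 10⁻²⁰) = 8.089 × 10⁻²³ kg·m/s.
λ = h/p = 8.19 × 10⁻¹² m = 8190 fm.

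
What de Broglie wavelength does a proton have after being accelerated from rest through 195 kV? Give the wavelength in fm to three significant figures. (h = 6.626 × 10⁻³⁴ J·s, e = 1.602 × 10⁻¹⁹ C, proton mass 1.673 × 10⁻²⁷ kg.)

λ = 64.8 fm

KE = eV = 1.602 × 10⁻¹⁹ × 1.950 × 10⁵ = 3.124 × 10⁻¹⁴ J.
p = √(2mKE) = √(2 × 1.673 × 10⁻²⁷ × 3.124 × 10⁻¹⁴) = 1.022 × 10⁻²⁰ kg·m/s.
λ = h/p = 6.626 × 10⁻³⁴ / 1.022 × 10⁻²⁰ = 6.48 × 10⁻¹⁴ m = 64.8 fm.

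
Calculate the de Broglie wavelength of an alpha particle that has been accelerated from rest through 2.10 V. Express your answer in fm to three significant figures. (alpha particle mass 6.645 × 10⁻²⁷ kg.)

λ = 7010 fm

KE = 2eV = 2 × 1.602 × 10⁻¹⁹ × 2.100 = 6.728 × 10⁻¹⁹ J.
p = √(2mKE) = √(2 × 6.645 × 10⁻²⁷ × 6.728 × 10⁻¹⁹) = 9.456 × 10⁻²³ kg·m/s.
λ = h/p = 6.626 × 10⁻³⁴ / 9.456 × 10⁻²³ = 7.01 × 10⁻¹² m = 7010 fm.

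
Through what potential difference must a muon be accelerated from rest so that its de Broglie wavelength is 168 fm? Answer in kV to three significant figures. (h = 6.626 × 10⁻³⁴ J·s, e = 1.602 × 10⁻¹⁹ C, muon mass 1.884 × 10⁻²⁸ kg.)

p = h/λ = 6.626 × 10⁻³⁴ / 1.680 × 10⁻¹³ = 3.944 × 10⁻²¹ kg·m/s.
KE = p²/(2m) = 4.128 × 10⁻¹⁴ J.
V = KE/e = 4.128 × 10⁻¹⁴ / (1.602 × 10⁻¹⁹) = 258 kV.

V = 258 kV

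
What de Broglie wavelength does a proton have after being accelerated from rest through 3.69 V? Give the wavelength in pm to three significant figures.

KE = eV = 1.602 × 10⁻¹⁹ × 3.690 = 5.911 × 10⁻¹⁹ J.
p = √(2mKE) = √(2 × 1.673 × 10⁻²⁷ × 5.911 × 10⁻¹⁹) = 4.447 × 10⁻²³ kg·m/s.
λ = h/p = 6.626 × 10⁻³⁴ / 4.447 × 10⁻²³ = 1.49 × 10⁻¹¹ m = 14.9 pm.

λ = 14.9 pm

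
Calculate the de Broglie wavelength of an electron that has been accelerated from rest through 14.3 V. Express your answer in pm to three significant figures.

λ = 324 pm

KE = eV = 1.602 × 10⁻¹⁹ × 14.30 = 2.291 × 10⁻¹⁸ J.
p = √(2mKE) = √(2 × 9.109 × 10⁻³¹ × 2.291 × 10⁻¹⁸) = 2.043 × 10⁻²⁴ kg·m/s.
λ = h/p = 6.626 × 10⁻³⁴ / 2.043 × 10⁻²⁴ = 3.24 × 10⁻¹⁰ m = 324 pm.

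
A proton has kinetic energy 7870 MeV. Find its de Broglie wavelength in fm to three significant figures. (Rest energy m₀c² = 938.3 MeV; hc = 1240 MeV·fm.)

Total energy E = KE + m₀c² = 7870 + 938.3 = 8808.3 MeV.
(pc)² = E² − (m₀c²)² = (8808.3)² − (938.3)² = 7.671 × 10⁷ MeV², so pc = 8758 MeV.
λ = hc/(pc) = 1240 MeV·fm / 8758 MeV = 0.142 fm.

λ = 0.142 fm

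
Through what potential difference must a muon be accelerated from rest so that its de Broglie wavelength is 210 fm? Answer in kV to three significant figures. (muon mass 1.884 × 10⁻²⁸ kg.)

p = h/λ = 6.626 × 10⁻³⁴ / 2.100 × 10⁻¹³ = 3.155 × 10⁻²¹ kg·m/s.
KE = p²/(2m) = 2.642 × 10⁻¹⁴ J.
V = KE/e = 2.642 × 10⁻¹⁴ / (1.602 × 10⁻¹⁹) = 165 kV.

V = 165 kV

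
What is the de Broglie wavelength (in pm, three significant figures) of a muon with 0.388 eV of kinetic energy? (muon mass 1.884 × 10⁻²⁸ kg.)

λ = 137 pm

KE = 0.388 eV = 6.216 × 10⁻²⁰ J.
p = √(2mKE) = √(2 × 1.884 × 10⁻²⁸ × 6.216 × 10⁻²⁰) = 4.840 × 10⁻²⁴ kg·m/s.
λ = h/p = 6.626 × 10⁻³⁴ / 4.840 × 10⁻²⁴ = 1.37 × 10⁻¹⁰ m = 137 pm.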